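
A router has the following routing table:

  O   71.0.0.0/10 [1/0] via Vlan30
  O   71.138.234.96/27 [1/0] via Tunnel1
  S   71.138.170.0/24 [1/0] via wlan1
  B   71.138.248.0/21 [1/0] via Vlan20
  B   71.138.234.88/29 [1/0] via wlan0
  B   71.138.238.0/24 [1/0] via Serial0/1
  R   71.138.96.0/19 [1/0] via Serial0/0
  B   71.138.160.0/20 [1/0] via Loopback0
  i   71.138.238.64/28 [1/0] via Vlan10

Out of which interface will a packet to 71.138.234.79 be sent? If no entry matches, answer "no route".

no route

No entry's prefix contains 71.138.234.79; there is no default route.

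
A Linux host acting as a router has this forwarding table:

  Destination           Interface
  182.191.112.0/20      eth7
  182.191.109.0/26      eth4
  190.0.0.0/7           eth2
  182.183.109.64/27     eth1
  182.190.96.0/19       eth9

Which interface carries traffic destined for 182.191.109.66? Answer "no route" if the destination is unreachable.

no route

No entry's prefix contains 182.191.109.66; there is no default route.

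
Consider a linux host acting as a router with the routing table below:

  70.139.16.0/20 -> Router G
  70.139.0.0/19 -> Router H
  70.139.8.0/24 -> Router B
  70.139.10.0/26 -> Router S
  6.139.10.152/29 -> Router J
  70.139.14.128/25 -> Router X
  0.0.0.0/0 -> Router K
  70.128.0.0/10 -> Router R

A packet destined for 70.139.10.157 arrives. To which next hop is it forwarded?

Routes whose prefix contains 70.139.10.157:
  0.0.0.0/0 (default, matches everything) -> Router K
  70.128.0.0/10 (70.128.0.0 - 70.191.255.255) -> Router R
  70.139.0.0/19 (70.139.0.0 - 70.139.31.255) -> Router H
More-specific entries that do NOT match:
  6.139.10.152/29 (6.139.10.152 - 6.139.10.159) does not contain 70.139.10.157
  70.139.10.0/26 (70.139.10.0 - 70.139.10.63) does not contain 70.139.10.157
  70.139.14.128/25 (70.139.14.128 - 70.139.14.255) does not contain 70.139.10.157
  70.139.8.0/24 (70.139.8.0 - 70.139.8.255) does not contain 70.139.10.157
  70.139.16.0/20 (70.139.16.0 - 70.139.31.255) does not contain 70.139.10.157
Longest matching prefix is /19 -> next hop Router H.

Router H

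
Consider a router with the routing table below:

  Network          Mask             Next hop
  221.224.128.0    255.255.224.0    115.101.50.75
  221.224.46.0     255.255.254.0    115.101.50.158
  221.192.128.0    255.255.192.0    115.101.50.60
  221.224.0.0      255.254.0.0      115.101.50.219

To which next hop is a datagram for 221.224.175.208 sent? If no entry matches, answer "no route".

115.101.50.219

Routes whose prefix contains 221.224.175.208:
  221.224.0.0/15 (221.224.0.0 - 221.225.255.255) -> 115.101.50.219
More-specific entries that do NOT match:
  221.224.46.0/23 (221.224.46.0 - 221.224.47.255) does not contain 221.224.175.208
  221.224.128.0/19 (221.224.128.0 - 221.224.159.255) does not contain 221.224.175.208
  221.192.128.0/18 (221.192.128.0 - 221.192.191.255) does not contain 221.224.175.208
Longest matching prefix is /15 -> next hop 115.101.50.219.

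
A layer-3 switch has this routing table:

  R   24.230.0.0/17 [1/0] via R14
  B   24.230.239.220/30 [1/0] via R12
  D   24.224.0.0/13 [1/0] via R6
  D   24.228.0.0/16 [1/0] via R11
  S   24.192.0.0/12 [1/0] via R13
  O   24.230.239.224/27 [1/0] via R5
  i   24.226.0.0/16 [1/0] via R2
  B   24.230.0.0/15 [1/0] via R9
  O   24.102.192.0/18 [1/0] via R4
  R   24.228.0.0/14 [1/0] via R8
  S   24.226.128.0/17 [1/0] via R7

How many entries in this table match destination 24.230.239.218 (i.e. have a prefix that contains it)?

Prefixes containing 24.230.239.218:
  24.224.0.0/13 (24.224.0.0 - 24.231.255.255)
  24.228.0.0/14 (24.228.0.0 - 24.231.255.255)
  24.230.0.0/15 (24.230.0.0 - 24.231.255.255)
Total matching entries: 3.

3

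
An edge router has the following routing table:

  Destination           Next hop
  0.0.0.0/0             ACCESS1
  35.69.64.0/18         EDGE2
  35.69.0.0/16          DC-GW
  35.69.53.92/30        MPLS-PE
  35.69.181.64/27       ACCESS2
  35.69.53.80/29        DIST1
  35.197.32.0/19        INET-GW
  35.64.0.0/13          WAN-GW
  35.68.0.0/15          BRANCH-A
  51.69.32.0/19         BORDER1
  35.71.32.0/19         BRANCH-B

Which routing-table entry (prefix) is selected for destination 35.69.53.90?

35.69.0.0/16

Entries matching 35.69.53.90:
  0.0.0.0/0 (default, matches everything)
  35.64.0.0/13 (35.64.0.0 - 35.71.255.255)
  35.68.0.0/15 (35.68.0.0 - 35.69.255.255)
  35.69.0.0/16 (35.69.0.0 - 35.69.255.255)
Most specific is 35.69.0.0/16.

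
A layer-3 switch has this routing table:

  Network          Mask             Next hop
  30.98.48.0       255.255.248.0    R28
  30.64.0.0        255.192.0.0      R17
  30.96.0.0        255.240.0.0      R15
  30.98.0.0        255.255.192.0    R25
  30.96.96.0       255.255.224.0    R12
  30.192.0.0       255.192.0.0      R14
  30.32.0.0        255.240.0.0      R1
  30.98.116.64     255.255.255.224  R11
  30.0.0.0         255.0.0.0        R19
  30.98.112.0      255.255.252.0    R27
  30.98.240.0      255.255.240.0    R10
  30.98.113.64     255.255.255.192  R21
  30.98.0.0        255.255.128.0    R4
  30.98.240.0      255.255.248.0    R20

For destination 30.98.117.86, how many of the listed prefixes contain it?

Prefixes containing 30.98.117.86:
  30.0.0.0/8 (30.0.0.0 - 30.255.255.255)
  30.64.0.0/10 (30.64.0.0 - 30.127.255.255)
  30.96.0.0/12 (30.96.0.0 - 30.111.255.255)
  30.98.0.0/17 (30.98.0.0 - 30.98.127.255)
Total matching entries: 4.

4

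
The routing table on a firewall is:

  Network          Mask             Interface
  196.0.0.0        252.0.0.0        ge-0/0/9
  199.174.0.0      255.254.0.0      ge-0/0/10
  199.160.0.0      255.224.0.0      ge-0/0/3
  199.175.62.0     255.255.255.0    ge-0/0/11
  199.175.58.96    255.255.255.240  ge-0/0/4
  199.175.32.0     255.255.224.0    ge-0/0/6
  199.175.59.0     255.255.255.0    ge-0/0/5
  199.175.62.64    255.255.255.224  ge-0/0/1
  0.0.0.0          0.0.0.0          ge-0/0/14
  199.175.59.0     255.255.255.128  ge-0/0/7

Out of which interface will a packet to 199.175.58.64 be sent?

ge-0/0/6

Routes whose prefix contains 199.175.58.64:
  0.0.0.0/0 (default, matches everything) -> ge-0/0/14
  196.0.0.0/6 (196.0.0.0 - 199.255.255.255) -> ge-0/0/9
  199.160.0.0/11 (199.160.0.0 - 199.191.255.255) -> ge-0/0/3
  199.174.0.0/15 (199.174.0.0 - 199.175.255.255) -> ge-0/0/10
  199.175.32.0/19 (199.175.32.0 - 199.175.63.255) -> ge-0/0/6
More-specific entries that do NOT match:
  199.175.58.96/28 (199.175.58.96 - 199.175.58.111) does not contain 199.175.58.64
  199.175.62.64/27 (199.175.62.64 - 199.175.62.95) does not contain 199.175.58.64
  199.175.59.0/25 (199.175.59.0 - 199.175.59.127) does not contain 199.175.58.64
  199.175.62.0/24 (199.175.62.0 - 199.175.62.255) does not contain 199.175.58.64
  199.175.59.0/24 (199.175.59.0 - 199.175.59.255) does not contain 199.175.58.64
Longest matching prefix is /19 -> interface ge-0/0/6.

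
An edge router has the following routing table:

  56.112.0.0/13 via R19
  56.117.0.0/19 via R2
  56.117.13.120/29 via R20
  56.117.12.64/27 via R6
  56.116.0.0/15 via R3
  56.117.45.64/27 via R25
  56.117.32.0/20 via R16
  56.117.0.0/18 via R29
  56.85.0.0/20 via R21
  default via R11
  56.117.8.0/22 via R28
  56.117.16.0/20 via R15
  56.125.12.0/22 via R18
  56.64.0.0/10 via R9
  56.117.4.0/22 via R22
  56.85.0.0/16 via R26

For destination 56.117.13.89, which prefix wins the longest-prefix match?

Entries matching 56.117.13.89:
  0.0.0.0/0 (default, matches everything)
  56.64.0.0/10 (56.64.0.0 - 56.127.255.255)
  56.112.0.0/13 (56.112.0.0 - 56.119.255.255)
  56.116.0.0/15 (56.116.0.0 - 56.117.255.255)
  56.117.0.0/18 (56.117.0.0 - 56.117.63.255)
  56.117.0.0/19 (56.117.0.0 - 56.117.31.255)
Most specific is 56.117.0.0/19.

56.117.0.0/19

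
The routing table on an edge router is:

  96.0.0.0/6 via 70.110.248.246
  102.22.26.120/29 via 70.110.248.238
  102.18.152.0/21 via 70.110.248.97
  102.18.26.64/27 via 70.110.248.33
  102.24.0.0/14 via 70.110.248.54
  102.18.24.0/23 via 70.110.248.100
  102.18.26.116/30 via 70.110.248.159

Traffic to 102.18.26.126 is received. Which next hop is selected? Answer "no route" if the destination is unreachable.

No entry's prefix contains 102.18.26.126; there is no default route.

no route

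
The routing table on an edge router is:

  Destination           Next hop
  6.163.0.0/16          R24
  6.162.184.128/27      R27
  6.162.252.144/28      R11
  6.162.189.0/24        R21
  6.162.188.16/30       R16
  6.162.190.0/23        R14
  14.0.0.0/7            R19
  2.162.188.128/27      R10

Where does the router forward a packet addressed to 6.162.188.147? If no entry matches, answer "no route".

no route

No entry's prefix contains 6.162.188.147; there is no default route.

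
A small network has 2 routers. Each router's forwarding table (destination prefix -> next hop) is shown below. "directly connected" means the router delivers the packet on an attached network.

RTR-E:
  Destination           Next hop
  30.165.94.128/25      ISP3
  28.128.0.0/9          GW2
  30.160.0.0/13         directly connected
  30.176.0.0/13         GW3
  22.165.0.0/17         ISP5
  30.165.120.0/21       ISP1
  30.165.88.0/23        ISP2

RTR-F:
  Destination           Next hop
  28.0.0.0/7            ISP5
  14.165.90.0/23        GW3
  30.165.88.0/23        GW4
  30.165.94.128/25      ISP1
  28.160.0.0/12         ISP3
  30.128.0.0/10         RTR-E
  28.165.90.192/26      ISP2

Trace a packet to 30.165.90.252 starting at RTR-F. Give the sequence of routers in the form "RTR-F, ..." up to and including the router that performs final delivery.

At RTR-F: longest match for 30.165.90.252 is 30.128.0.0/10 -> RTR-E
At RTR-E: longest match for 30.165.90.252 is 30.160.0.0/13 -> directly connected

RTR-F, RTR-E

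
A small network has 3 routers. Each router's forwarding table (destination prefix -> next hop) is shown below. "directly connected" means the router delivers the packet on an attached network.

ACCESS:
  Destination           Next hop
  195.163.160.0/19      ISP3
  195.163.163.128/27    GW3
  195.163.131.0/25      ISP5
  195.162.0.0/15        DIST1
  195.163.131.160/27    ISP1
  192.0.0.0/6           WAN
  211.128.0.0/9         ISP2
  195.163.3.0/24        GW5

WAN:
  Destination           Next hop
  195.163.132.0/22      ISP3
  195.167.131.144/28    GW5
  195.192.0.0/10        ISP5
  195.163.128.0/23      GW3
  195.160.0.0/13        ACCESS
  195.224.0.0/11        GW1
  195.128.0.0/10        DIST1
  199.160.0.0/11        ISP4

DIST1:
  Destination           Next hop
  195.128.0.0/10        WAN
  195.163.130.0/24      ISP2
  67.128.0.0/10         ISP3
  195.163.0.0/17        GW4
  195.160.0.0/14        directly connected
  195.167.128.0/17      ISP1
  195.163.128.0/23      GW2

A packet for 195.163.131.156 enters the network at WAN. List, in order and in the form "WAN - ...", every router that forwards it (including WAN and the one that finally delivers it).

At WAN: longest match for 195.163.131.156 is 195.160.0.0/13 -> ACCESS
At ACCESS: longest match for 195.163.131.156 is 195.162.0.0/15 -> DIST1
At DIST1: longest match for 195.163.131.156 is 195.160.0.0/14 -> directly connected

WAN - ACCESS - DIST1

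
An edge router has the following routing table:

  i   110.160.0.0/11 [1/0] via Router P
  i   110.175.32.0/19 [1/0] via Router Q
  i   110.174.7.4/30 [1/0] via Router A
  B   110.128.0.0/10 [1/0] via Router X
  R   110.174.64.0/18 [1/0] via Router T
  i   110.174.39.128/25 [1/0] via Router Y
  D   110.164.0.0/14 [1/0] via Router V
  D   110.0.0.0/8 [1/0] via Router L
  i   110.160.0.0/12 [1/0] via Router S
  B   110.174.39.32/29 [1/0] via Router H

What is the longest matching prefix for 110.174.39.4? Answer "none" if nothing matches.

110.160.0.0/12

Entries matching 110.174.39.4:
  110.0.0.0/8 (110.0.0.0 - 110.255.255.255)
  110.128.0.0/10 (110.128.0.0 - 110.191.255.255)
  110.160.0.0/11 (110.160.0.0 - 110.191.255.255)
  110.160.0.0/12 (110.160.0.0 - 110.175.255.255)
Most specific is 110.160.0.0/12.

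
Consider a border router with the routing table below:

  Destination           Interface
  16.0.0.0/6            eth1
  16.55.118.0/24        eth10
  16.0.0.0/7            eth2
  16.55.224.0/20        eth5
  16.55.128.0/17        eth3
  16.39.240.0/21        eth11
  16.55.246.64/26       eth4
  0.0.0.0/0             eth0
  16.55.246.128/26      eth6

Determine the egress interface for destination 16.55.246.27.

eth3

Routes whose prefix contains 16.55.246.27:
  0.0.0.0/0 (default, matches everything) -> eth0
  16.0.0.0/6 (16.0.0.0 - 19.255.255.255) -> eth1
  16.0.0.0/7 (16.0.0.0 - 17.255.255.255) -> eth2
  16.55.128.0/17 (16.55.128.0 - 16.55.255.255) -> eth3
More-specific entries that do NOT match:
  16.55.246.64/26 (16.55.246.64 - 16.55.246.127) does not contain 16.55.246.27
  16.55.246.128/26 (16.55.246.128 - 16.55.246.191) does not contain 16.55.246.27
  16.55.118.0/24 (16.55.118.0 - 16.55.118.255) does not contain 16.55.246.27
  16.39.240.0/21 (16.39.240.0 - 16.39.247.255) does not contain 16.55.246.27
  16.55.224.0/20 (16.55.224.0 - 16.55.239.255) does not contain 16.55.246.27
Longest matching prefix is /17 -> interface eth3.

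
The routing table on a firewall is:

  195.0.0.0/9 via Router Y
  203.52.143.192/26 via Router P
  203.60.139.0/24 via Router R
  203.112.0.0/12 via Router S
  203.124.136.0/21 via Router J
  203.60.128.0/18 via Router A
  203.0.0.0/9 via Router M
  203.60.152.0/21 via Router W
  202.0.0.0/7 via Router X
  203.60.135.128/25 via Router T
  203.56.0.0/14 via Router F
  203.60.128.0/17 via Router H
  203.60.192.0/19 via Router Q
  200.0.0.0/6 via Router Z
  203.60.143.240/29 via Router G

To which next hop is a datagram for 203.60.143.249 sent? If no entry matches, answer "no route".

Router A

Routes whose prefix contains 203.60.143.249:
  200.0.0.0/6 (200.0.0.0 - 203.255.255.255) -> Router Z
  202.0.0.0/7 (202.0.0.0 - 203.255.255.255) -> Router X
  203.0.0.0/9 (203.0.0.0 - 203.127.255.255) -> Router M
  203.60.128.0/17 (203.60.128.0 - 203.60.255.255) -> Router H
  203.60.128.0/18 (203.60.128.0 - 203.60.191.255) -> Router A
More-specific entries that do NOT match:
  203.60.143.240/29 (203.60.143.240 - 203.60.143.247) does not contain 203.60.143.249
  203.52.143.192/26 (203.52.143.192 - 203.52.143.255) does not contain 203.60.143.249
  203.60.135.128/25 (203.60.135.128 - 203.60.135.255) does not contain 203.60.143.249
  203.60.139.0/24 (203.60.139.0 - 203.60.139.255) does not contain 203.60.143.249
  203.124.136.0/21 (203.124.136.0 - 203.124.143.255) does not contain 203.60.143.249
  203.60.152.0/21 (203.60.152.0 - 203.60.159.255) does not contain 203.60.143.249
  203.60.192.0/19 (203.60.192.0 - 203.60.223.255) does not contain 203.60.143.249
Longest matching prefix is /18 -> next hop Router A.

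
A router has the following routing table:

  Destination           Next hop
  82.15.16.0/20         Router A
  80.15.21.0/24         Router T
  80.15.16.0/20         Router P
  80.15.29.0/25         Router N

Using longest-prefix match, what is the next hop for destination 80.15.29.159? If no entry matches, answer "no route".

Routes whose prefix contains 80.15.29.159:
  80.15.16.0/20 (80.15.16.0 - 80.15.31.255) -> Router P
More-specific entries that do NOT match:
  80.15.29.0/25 (80.15.29.0 - 80.15.29.127) does not contain 80.15.29.159
  80.15.21.0/24 (80.15.21.0 - 80.15.21.255) does not contain 80.15.29.159
Longest matching prefix is /20 -> next hop Router P.

Router P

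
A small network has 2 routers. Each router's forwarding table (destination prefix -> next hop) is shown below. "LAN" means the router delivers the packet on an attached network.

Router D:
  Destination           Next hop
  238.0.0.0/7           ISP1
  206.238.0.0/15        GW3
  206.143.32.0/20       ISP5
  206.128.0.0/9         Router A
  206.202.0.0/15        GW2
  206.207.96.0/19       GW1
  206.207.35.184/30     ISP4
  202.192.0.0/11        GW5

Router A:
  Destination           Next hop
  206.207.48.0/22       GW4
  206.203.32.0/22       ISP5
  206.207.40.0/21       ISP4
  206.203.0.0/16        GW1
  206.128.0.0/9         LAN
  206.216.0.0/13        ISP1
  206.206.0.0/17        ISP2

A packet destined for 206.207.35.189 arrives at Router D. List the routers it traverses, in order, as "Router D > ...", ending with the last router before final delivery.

Router D > Router A

At Router D: longest match for 206.207.35.189 is 206.128.0.0/9 -> Router A
At Router A: longest match for 206.207.35.189 is 206.128.0.0/9 -> LAN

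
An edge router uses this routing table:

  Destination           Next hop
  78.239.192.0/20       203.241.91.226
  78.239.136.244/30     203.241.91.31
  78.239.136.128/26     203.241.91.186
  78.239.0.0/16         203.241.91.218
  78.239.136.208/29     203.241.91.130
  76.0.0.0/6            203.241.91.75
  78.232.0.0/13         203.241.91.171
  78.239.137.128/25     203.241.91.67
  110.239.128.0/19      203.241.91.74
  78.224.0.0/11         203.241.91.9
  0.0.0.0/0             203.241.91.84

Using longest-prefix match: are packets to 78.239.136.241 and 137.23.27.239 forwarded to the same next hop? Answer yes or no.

no

78.239.136.241: longest match 78.239.0.0/16 -> 203.241.91.218
137.23.27.239: longest match 0.0.0.0/0 -> 203.241.91.84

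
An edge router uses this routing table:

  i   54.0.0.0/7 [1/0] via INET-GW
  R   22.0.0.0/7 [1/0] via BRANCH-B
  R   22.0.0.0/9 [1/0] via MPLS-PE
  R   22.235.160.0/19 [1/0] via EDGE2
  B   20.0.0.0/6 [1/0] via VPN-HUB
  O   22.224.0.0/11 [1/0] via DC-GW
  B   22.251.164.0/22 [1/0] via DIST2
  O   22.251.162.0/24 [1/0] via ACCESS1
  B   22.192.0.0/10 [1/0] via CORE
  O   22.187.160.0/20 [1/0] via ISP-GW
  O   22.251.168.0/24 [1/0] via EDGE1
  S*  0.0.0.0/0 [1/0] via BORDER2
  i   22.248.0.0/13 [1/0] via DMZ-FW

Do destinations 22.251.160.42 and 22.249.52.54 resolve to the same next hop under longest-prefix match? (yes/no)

yes

22.251.160.42: longest match 22.248.0.0/13 -> DMZ-FW
22.249.52.54: longest match 22.248.0.0/13 -> DMZ-FW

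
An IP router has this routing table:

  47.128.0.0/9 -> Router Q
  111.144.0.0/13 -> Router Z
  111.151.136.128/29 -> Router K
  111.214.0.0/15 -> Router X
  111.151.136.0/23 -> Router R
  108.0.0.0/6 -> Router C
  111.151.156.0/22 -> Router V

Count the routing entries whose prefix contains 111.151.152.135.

Prefixes containing 111.151.152.135:
  108.0.0.0/6 (108.0.0.0 - 111.255.255.255)
  111.144.0.0/13 (111.144.0.0 - 111.151.255.255)
Total matching entries: 2.

2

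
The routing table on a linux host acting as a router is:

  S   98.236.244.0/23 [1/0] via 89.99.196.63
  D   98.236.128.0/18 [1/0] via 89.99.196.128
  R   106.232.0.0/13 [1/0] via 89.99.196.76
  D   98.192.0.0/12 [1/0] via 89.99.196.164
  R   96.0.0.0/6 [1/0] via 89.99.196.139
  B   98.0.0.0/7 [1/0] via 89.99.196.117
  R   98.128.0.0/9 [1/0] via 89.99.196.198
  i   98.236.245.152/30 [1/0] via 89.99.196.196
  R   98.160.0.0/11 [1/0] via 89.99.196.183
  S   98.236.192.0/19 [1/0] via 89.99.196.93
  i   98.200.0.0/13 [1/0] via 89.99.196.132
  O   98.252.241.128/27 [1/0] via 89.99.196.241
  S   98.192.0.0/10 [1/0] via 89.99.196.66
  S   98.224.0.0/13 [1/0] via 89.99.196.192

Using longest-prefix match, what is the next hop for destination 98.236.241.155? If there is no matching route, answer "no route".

Routes whose prefix contains 98.236.241.155:
  96.0.0.0/6 (96.0.0.0 - 99.255.255.255) -> 89.99.196.139
  98.0.0.0/7 (98.0.0.0 - 99.255.255.255) -> 89.99.196.117
  98.128.0.0/9 (98.128.0.0 - 98.255.255.255) -> 89.99.196.198
  98.192.0.0/10 (98.192.0.0 - 98.255.255.255) -> 89.99.196.66
More-specific entries that do NOT match:
  98.236.245.152/30 (98.236.245.152 - 98.236.245.155) does not contain 98.236.241.155
  98.252.241.128/27 (98.252.241.128 - 98.252.241.159) does not contain 98.236.241.155
  98.236.244.0/23 (98.236.244.0 - 98.236.245.255) does not contain 98.236.241.155
  98.236.192.0/19 (98.236.192.0 - 98.236.223.255) does not contain 98.236.241.155
  98.236.128.0/18 (98.236.128.0 - 98.236.191.255) does not contain 98.236.241.155
  106.232.0.0/13 (106.232.0.0 - 106.239.255.255) does not contain 98.236.241.155
  98.200.0.0/13 (98.200.0.0 - 98.207.255.255) does not contain 98.236.241.155
  98.224.0.0/13 (98.224.0.0 - 98.231.255.255) does not contain 98.236.241.155
  98.192.0.0/12 (98.192.0.0 - 98.207.255.255) does not contain 98.236.241.155
  98.160.0.0/11 (98.160.0.0 - 98.191.255.255) does not contain 98.236.241.155
Longest matching prefix is /10 -> next hop 89.99.196.66.

89.99.196.66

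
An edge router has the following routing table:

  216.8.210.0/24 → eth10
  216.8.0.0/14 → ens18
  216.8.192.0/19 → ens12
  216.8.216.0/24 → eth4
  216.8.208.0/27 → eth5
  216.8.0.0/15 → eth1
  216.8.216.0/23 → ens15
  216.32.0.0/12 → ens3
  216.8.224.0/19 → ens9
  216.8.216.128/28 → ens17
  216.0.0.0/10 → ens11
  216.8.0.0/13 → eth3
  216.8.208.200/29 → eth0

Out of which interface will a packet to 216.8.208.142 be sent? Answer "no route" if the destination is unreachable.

ens12

Routes whose prefix contains 216.8.208.142:
  216.0.0.0/10 (216.0.0.0 - 216.63.255.255) -> ens11
  216.8.0.0/13 (216.8.0.0 - 216.15.255.255) -> eth3
  216.8.0.0/14 (216.8.0.0 - 216.11.255.255) -> ens18
  216.8.0.0/15 (216.8.0.0 - 216.9.255.255) -> eth1
  216.8.192.0/19 (216.8.192.0 - 216.8.223.255) -> ens12
More-specific entries that do NOT match:
  216.8.208.200/29 (216.8.208.200 - 216.8.208.207) does not contain 216.8.208.142
  216.8.216.128/28 (216.8.216.128 - 216.8.216.143) does not contain 216.8.208.142
  216.8.208.0/27 (216.8.208.0 - 216.8.208.31) does not contain 216.8.208.142
  216.8.210.0/24 (216.8.210.0 - 216.8.210.255) does not contain 216.8.208.142
  216.8.216.0/24 (216.8.216.0 - 216.8.216.255) does not contain 216.8.208.142
  216.8.216.0/23 (216.8.216.0 - 216.8.217.255) does not contain 216.8.208.142
Longest matching prefix is /19 -> interface ens12.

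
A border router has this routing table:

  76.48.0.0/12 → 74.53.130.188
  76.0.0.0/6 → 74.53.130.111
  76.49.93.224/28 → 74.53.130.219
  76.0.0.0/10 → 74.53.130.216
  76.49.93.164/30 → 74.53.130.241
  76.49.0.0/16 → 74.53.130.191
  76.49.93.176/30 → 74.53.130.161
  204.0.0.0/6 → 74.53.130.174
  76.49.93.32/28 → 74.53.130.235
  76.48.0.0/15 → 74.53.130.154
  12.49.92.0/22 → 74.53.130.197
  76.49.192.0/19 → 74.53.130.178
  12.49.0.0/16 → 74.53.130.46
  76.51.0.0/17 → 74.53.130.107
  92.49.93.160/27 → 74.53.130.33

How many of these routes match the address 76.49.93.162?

Prefixes containing 76.49.93.162:
  76.0.0.0/6 (76.0.0.0 - 79.255.255.255)
  76.0.0.0/10 (76.0.0.0 - 76.63.255.255)
  76.48.0.0/12 (76.48.0.0 - 76.63.255.255)
  76.48.0.0/15 (76.48.0.0 - 76.49.255.255)
  76.49.0.0/16 (76.49.0.0 - 76.49.255.255)
Total matching entries: 5.

5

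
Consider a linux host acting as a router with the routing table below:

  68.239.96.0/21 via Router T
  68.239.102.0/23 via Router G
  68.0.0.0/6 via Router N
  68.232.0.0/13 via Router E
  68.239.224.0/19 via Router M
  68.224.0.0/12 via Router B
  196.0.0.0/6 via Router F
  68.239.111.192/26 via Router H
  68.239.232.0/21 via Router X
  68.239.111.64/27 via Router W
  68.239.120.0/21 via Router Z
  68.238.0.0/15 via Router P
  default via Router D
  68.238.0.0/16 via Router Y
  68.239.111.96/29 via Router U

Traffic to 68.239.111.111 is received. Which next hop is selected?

Routes whose prefix contains 68.239.111.111:
  0.0.0.0/0 (default, matches everything) -> Router D
  68.0.0.0/6 (68.0.0.0 - 71.255.255.255) -> Router N
  68.224.0.0/12 (68.224.0.0 - 68.239.255.255) -> Router B
  68.232.0.0/13 (68.232.0.0 - 68.239.255.255) -> Router E
  68.238.0.0/15 (68.238.0.0 - 68.239.255.255) -> Router P
More-specific entries that do NOT match:
  68.239.111.96/29 (68.239.111.96 - 68.239.111.103) does not contain 68.239.111.111
  68.239.111.64/27 (68.239.111.64 - 68.239.111.95) does not contain 68.239.111.111
  68.239.111.192/26 (68.239.111.192 - 68.239.111.255) does not contain 68.239.111.111
  68.239.102.0/23 (68.239.102.0 - 68.239.103.255) does not contain 68.239.111.111
  68.239.96.0/21 (68.239.96.0 - 68.239.103.255) does not contain 68.239.111.111
  68.239.232.0/21 (68.239.232.0 - 68.239.239.255) does not contain 68.239.111.111
  68.239.120.0/21 (68.239.120.0 - 68.239.127.255) does not contain 68.239.111.111
  68.239.224.0/19 (68.239.224.0 - 68.239.255.255) does not contain 68.239.111.111
  68.238.0.0/16 (68.238.0.0 - 68.238.255.255) does not contain 68.239.111.111
Longest matching prefix is /15 -> next hop Router P.

Router P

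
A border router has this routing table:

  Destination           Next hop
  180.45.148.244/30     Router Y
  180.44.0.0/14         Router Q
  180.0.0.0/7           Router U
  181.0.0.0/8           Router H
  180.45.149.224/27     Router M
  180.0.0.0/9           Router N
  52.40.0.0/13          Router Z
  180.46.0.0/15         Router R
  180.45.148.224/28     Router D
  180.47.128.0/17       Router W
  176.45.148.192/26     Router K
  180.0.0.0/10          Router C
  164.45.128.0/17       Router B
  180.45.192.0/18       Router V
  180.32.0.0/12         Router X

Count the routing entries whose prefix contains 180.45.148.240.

5

Prefixes containing 180.45.148.240:
  180.0.0.0/7 (180.0.0.0 - 181.255.255.255)
  180.0.0.0/9 (180.0.0.0 - 180.127.255.255)
  180.0.0.0/10 (180.0.0.0 - 180.63.255.255)
  180.32.0.0/12 (180.32.0.0 - 180.47.255.255)
  180.44.0.0/14 (180.44.0.0 - 180.47.255.255)
Total matching entries: 5.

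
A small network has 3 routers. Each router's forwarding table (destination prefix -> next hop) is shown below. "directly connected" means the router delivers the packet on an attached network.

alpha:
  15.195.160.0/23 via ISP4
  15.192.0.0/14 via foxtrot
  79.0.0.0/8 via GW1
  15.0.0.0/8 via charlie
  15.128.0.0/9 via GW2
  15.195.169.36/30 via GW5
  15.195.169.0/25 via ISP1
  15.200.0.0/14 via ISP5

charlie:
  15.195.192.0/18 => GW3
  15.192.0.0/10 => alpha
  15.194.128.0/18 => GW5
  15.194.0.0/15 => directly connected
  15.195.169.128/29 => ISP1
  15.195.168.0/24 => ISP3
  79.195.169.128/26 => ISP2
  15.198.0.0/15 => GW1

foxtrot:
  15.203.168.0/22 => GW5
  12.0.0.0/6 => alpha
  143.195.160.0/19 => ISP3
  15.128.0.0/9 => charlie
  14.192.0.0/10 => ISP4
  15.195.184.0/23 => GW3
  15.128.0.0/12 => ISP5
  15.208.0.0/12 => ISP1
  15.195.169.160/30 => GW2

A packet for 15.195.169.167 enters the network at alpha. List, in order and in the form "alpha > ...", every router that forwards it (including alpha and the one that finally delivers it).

alpha > foxtrot > charlie

At alpha: longest match for 15.195.169.167 is 15.192.0.0/14 -> foxtrot
At foxtrot: longest match for 15.195.169.167 is 15.128.0.0/9 -> charlie
At charlie: longest match for 15.195.169.167 is 15.194.0.0/15 -> directly connected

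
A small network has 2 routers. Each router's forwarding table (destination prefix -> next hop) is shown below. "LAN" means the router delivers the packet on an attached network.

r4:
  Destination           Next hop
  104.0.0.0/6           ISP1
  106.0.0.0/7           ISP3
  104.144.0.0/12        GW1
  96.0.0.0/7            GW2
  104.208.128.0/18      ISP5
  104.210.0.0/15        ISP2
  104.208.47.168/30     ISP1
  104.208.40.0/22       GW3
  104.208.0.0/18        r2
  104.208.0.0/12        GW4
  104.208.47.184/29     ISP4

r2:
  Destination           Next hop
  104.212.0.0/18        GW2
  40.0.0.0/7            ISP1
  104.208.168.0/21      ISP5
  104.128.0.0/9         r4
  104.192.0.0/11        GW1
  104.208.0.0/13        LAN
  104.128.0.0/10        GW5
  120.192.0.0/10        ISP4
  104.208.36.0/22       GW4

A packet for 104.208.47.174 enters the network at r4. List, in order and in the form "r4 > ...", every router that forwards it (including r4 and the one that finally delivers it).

At r4: longest match for 104.208.47.174 is 104.208.0.0/18 -> r2
At r2: longest match for 104.208.47.174 is 104.208.0.0/13 -> LAN

r4 > r2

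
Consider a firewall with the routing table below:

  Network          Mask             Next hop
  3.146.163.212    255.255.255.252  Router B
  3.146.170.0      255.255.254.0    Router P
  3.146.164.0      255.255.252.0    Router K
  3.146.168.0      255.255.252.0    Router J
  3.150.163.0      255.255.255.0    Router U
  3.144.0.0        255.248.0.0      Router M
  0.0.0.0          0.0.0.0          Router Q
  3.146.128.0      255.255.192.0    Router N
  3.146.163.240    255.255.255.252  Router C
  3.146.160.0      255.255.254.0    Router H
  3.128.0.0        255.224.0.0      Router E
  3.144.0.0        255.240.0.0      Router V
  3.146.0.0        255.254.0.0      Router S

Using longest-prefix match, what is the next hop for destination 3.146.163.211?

Router N

Routes whose prefix contains 3.146.163.211:
  0.0.0.0/0 (default, matches everything) -> Router Q
  3.128.0.0/11 (3.128.0.0 - 3.159.255.255) -> Router E
  3.144.0.0/12 (3.144.0.0 - 3.159.255.255) -> Router V
  3.144.0.0/13 (3.144.0.0 - 3.151.255.255) -> Router M
  3.146.0.0/15 (3.146.0.0 - 3.147.255.255) -> Router S
  3.146.128.0/18 (3.146.128.0 - 3.146.191.255) -> Router N
More-specific entries that do NOT match:
  3.146.163.212/30 (3.146.163.212 - 3.146.163.215) does not contain 3.146.163.211
  3.146.163.240/30 (3.146.163.240 - 3.146.163.243) does not contain 3.146.163.211
  3.150.163.0/24 (3.150.163.0 - 3.150.163.255) does not contain 3.146.163.211
  3.146.170.0/23 (3.146.170.0 - 3.146.171.255) does not contain 3.146.163.211
  3.146.160.0/23 (3.146.160.0 - 3.146.161.255) does not contain 3.146.163.211
  3.146.164.0/22 (3.146.164.0 - 3.146.167.255) does not contain 3.146.163.211
  3.146.168.0/22 (3.146.168.0 - 3.146.171.255) does not contain 3.146.163.211
Longest matching prefix is /18 -> next hop Router N.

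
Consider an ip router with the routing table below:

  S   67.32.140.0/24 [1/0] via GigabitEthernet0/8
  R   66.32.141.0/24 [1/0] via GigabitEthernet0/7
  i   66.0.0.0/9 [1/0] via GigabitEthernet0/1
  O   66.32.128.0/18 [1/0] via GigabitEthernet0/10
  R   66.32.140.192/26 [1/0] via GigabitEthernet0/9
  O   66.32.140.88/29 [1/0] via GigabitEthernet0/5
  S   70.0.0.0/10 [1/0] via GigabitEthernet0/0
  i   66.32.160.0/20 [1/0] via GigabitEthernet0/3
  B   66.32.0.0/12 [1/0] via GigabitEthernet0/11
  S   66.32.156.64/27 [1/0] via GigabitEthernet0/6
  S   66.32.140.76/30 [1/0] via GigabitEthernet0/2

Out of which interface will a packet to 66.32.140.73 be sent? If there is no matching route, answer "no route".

GigabitEthernet0/10

Routes whose prefix contains 66.32.140.73:
  66.0.0.0/9 (66.0.0.0 - 66.127.255.255) -> GigabitEthernet0/1
  66.32.0.0/12 (66.32.0.0 - 66.47.255.255) -> GigabitEthernet0/11
  66.32.128.0/18 (66.32.128.0 - 66.32.191.255) -> GigabitEthernet0/10
More-specific entries that do NOT match:
  66.32.140.76/30 (66.32.140.76 - 66.32.140.79) does not contain 66.32.140.73
  66.32.140.88/29 (66.32.140.88 - 66.32.140.95) does not contain 66.32.140.73
  66.32.156.64/27 (66.32.156.64 - 66.32.156.95) does not contain 66.32.140.73
  66.32.140.192/26 (66.32.140.192 - 66.32.140.255) does not contain 66.32.140.73
  67.32.140.0/24 (67.32.140.0 - 67.32.140.255) does not contain 66.32.140.73
  66.32.141.0/24 (66.32.141.0 - 66.32.141.255) does not contain 66.32.140.73
  66.32.160.0/20 (66.32.160.0 - 66.32.175.255) does not contain 66.32.140.73
Longest matching prefix is /18 -> interface GigabitEthernet0/10.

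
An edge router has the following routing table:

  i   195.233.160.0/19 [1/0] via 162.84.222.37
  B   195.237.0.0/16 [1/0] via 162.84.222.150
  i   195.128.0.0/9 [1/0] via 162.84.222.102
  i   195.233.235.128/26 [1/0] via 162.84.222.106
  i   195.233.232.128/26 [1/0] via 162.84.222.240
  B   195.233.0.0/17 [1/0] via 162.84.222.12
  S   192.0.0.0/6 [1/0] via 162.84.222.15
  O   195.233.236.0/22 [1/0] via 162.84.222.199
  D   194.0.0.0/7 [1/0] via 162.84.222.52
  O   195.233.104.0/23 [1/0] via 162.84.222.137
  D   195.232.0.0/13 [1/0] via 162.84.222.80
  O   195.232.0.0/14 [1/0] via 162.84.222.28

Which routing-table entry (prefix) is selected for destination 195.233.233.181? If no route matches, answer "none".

195.232.0.0/14

Entries matching 195.233.233.181:
  192.0.0.0/6 (192.0.0.0 - 195.255.255.255)
  194.0.0.0/7 (194.0.0.0 - 195.255.255.255)
  195.128.0.0/9 (195.128.0.0 - 195.255.255.255)
  195.232.0.0/13 (195.232.0.0 - 195.239.255.255)
  195.232.0.0/14 (195.232.0.0 - 195.235.255.255)
Most specific is 195.232.0.0/14.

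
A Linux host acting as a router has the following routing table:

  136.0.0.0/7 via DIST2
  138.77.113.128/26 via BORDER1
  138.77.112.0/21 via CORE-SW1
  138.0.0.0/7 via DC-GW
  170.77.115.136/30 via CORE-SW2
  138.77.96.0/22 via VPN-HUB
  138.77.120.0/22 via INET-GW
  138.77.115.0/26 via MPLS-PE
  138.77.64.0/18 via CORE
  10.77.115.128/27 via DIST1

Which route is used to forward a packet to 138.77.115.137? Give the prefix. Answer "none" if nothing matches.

138.77.112.0/21

Entries matching 138.77.115.137:
  138.0.0.0/7 (138.0.0.0 - 139.255.255.255)
  138.77.64.0/18 (138.77.64.0 - 138.77.127.255)
  138.77.112.0/21 (138.77.112.0 - 138.77.119.255)
Most specific is 138.77.112.0/21.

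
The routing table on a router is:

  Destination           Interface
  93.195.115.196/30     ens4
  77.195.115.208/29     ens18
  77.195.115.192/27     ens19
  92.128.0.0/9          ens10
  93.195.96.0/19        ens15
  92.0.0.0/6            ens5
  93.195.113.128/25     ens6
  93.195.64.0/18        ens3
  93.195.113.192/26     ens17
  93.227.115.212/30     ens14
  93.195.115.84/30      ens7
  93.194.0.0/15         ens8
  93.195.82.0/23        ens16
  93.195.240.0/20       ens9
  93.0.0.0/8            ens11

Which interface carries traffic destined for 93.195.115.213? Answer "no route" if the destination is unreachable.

ens15

Routes whose prefix contains 93.195.115.213:
  92.0.0.0/6 (92.0.0.0 - 95.255.255.255) -> ens5
  93.0.0.0/8 (93.0.0.0 - 93.255.255.255) -> ens11
  93.194.0.0/15 (93.194.0.0 - 93.195.255.255) -> ens8
  93.195.64.0/18 (93.195.64.0 - 93.195.127.255) -> ens3
  93.195.96.0/19 (93.195.96.0 - 93.195.127.255) -> ens15
More-specific entries that do NOT match:
  93.195.115.196/30 (93.195.115.196 - 93.195.115.199) does not contain 93.195.115.213
  93.227.115.212/30 (93.227.115.212 - 93.227.115.215) does not contain 93.195.115.213
  93.195.115.84/30 (93.195.115.84 - 93.195.115.87) does not contain 93.195.115.213
  77.195.115.208/29 (77.195.115.208 - 77.195.115.215) does not contain 93.195.115.213
  77.195.115.192/27 (77.195.115.192 - 77.195.115.223) does not contain 93.195.115.213
  93.195.113.192/26 (93.195.113.192 - 93.195.113.255) does not contain 93.195.115.213
  93.195.113.128/25 (93.195.113.128 - 93.195.113.255) does not contain 93.195.115.213
  93.195.82.0/23 (93.195.82.0 - 93.195.83.255) does not contain 93.195.115.213
  93.195.240.0/20 (93.195.240.0 - 93.195.255.255) does not contain 93.195.115.213
Longest matching prefix is /19 -> interface ens15.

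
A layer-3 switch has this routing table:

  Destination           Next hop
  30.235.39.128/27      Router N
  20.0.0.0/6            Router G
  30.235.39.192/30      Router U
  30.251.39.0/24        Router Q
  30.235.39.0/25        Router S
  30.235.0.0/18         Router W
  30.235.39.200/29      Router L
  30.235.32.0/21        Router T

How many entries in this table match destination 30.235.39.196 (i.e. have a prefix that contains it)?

Prefixes containing 30.235.39.196:
  30.235.0.0/18 (30.235.0.0 - 30.235.63.255)
  30.235.32.0/21 (30.235.32.0 - 30.235.39.255)
Total matching entries: 2.

2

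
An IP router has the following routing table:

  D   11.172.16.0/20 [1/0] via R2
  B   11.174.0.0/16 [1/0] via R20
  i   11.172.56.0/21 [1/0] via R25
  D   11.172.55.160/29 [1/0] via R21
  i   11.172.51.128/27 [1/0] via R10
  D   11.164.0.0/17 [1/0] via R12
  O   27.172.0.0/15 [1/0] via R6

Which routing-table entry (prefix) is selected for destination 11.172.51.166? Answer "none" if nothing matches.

11.172.51.166 is outside every listed prefix and there is no default route.

none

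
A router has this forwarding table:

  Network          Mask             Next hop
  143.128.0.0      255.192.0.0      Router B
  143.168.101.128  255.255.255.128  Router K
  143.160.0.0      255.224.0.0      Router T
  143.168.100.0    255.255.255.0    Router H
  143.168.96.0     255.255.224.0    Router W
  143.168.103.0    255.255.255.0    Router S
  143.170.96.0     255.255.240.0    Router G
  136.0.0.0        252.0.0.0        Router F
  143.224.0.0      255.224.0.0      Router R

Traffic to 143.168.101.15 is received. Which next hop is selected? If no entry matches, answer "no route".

Routes whose prefix contains 143.168.101.15:
  143.128.0.0/10 (143.128.0.0 - 143.191.255.255) -> Router B
  143.160.0.0/11 (143.160.0.0 - 143.191.255.255) -> Router T
  143.168.96.0/19 (143.168.96.0 - 143.168.127.255) -> Router W
More-specific entries that do NOT match:
  143.168.101.128/25 (143.168.101.128 - 143.168.101.255) does not contain 143.168.101.15
  143.168.100.0/24 (143.168.100.0 - 143.168.100.255) does not contain 143.168.101.15
  143.168.103.0/24 (143.168.103.0 - 143.168.103.255) does not contain 143.168.101.15
  143.170.96.0/20 (143.170.96.0 - 143.170.111.255) does not contain 143.168.101.15
Longest matching prefix is /19 -> next hop Router W.

Router W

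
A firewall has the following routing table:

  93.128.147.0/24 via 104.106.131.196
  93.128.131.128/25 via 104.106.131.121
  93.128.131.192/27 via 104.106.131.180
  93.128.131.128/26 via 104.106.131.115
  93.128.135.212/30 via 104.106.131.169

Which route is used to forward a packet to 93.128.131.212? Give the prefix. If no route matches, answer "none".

Entries matching 93.128.131.212:
  93.128.131.128/25 (93.128.131.128 - 93.128.131.255)
  93.128.131.192/27 (93.128.131.192 - 93.128.131.223)
Most specific is 93.128.131.192/27.

93.128.131.192/27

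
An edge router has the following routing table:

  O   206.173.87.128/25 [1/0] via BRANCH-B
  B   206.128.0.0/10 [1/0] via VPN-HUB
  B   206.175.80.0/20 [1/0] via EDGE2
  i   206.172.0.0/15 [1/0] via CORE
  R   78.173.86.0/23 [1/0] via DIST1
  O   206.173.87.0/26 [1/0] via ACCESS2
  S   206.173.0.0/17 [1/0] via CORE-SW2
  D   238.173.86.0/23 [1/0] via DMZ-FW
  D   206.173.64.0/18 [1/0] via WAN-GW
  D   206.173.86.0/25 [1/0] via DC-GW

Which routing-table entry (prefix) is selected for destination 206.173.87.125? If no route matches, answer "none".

206.173.64.0/18

Entries matching 206.173.87.125:
  206.128.0.0/10 (206.128.0.0 - 206.191.255.255)
  206.172.0.0/15 (206.172.0.0 - 206.173.255.255)
  206.173.0.0/17 (206.173.0.0 - 206.173.127.255)
  206.173.64.0/18 (206.173.64.0 - 206.173.127.255)
Most specific is 206.173.64.0/18.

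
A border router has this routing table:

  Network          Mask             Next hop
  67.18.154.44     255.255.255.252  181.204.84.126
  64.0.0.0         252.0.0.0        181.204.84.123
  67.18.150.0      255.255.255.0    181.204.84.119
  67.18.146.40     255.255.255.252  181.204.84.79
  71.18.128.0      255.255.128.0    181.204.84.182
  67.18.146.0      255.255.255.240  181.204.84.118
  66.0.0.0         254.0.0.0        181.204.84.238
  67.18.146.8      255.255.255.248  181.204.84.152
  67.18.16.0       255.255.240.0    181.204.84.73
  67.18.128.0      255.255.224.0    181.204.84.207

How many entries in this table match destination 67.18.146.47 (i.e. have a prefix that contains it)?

3

Prefixes containing 67.18.146.47:
  64.0.0.0/6 (64.0.0.0 - 67.255.255.255)
  66.0.0.0/7 (66.0.0.0 - 67.255.255.255)
  67.18.128.0/19 (67.18.128.0 - 67.18.159.255)
Total matching entries: 3.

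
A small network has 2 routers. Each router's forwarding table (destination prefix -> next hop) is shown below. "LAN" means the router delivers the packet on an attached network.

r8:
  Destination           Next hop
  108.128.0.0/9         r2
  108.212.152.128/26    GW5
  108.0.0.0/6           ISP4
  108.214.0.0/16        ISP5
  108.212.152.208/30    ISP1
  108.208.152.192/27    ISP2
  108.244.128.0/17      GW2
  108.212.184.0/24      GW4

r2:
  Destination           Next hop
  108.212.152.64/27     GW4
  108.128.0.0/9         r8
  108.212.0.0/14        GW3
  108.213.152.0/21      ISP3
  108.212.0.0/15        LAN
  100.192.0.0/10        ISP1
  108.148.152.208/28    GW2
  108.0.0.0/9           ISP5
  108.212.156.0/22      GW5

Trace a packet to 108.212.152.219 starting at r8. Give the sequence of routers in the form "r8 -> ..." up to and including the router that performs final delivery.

r8 -> r2

At r8: longest match for 108.212.152.219 is 108.128.0.0/9 -> r2
At r2: longest match for 108.212.152.219 is 108.212.0.0/15 -> LAN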